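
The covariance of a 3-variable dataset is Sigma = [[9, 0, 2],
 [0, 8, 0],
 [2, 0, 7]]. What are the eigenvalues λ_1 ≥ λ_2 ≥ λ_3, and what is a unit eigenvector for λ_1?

Step 1 — characteristic polynomial p(λ) = det(λI - Sigma) = λ³ - tr·λ² + c_1·λ - det, where tr = trace, c_1 = sum of the principal 2×2 minors, det = det(Sigma):
  tr = 9 + 8 + 7 = 24,
  c_1 = (9·8 - (0)²) + (9·7 - (2)²) + (8·7 - (0)²) = 72 + 59 + 56 = 187,
  det = 9·(8·7 - (0)²) - (0)·((0)·7 - (0)·(2)) + (2)·((0)·(0) - 8·(2)) = 9·(56) - (0)·(0) + (2)·(-16) = 472.
  So p(λ) = λ³ - 24λ² + 187λ - 472.
Step 2 — look for an integer root (rational root theorem: any rational root is an integer divisor of 472). Testing λ = 8:
  p(8) = 512 - 1536 + 1496 - 472 = 0  ✓
  Dividing out (λ - 8): p(λ) = (λ - 8)(λ² - 16λ + 59).
Step 3 — remaining eigenvalues from the quadratic λ² - 16λ + 59 = 0:
  Δ = 16² - 4·59 = 256 - 236 = 20,  λ = (16 ± √20)/2 = (16 ± 4.4721)/2 ≈ 10.2361 or 5.7639.
  Sorted: λ_1 = 10.2361,  λ_2 = 8,  λ_3 = 5.7639  (check: sum = 24 = tr ✓).

Step 4 — unit eigenvector for λ_1 ≈ 10.2361: v spans the null space of (Sigma - λ_1 I), whose rows are
  r_1 = (-1.2361, 0, 2),  r_2 = (0, -2.2361, 0),  r_3 = (2, 0, -3.2361).
  v is orthogonal to every row, so take v ∝ r_1 × r_2 = ((0)·(0) - (2)·(-2.2361), (2)·(0) - (-1.2361)·(0), (-1.2361)·(-2.2361) - (0)·(0)) ≈ (4.4721, 0, 2.7639).
  Let u = (4.4721, 0, 2.7639).
  ||u|| = √((4.4721)² + (0)² + (2.7639)²) = √(27.6393) ≈ 5.2573,  v_1 = u/||u|| ≈ (0.8507, 0, 0.5257) (||v_1|| = 1).

λ_1 = 10.2361,  λ_2 = 8,  λ_3 = 5.7639;  v_1 ≈ (0.8507, 0, 0.5257)


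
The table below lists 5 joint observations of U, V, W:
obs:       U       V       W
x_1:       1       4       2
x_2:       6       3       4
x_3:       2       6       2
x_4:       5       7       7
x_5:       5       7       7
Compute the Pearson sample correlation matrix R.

Step 1 — column means:
  mean(U) = (1 + 6 + 2 + 5 + 5) / 5 = 19/5 = 3.8
  mean(V) = (4 + 3 + 6 + 7 + 7) / 5 = 27/5 = 5.4
  mean(W) = (2 + 4 + 2 + 7 + 7) / 5 = 22/5 = 4.4

Step 2 — sample variances and covariances s[i,j] = (1/(n-1)) · Σ_k (x_{k,i} - mean_i) · (x_{k,j} - mean_j), with n-1 = 4:
  s[U,U] = ((-2.8)·(-2.8) + (2.2)·(2.2) + (-1.8)·(-1.8) + (1.2)·(1.2) + (1.2)·(1.2)) / 4 = 18.8/4 = 4.7
  s[U,V] = ((-2.8)·(-1.4) + (2.2)·(-2.4) + (-1.8)·(0.6) + (1.2)·(1.6) + (1.2)·(1.6)) / 4 = 1.4/4 = 0.35
  s[U,W] = ((-2.8)·(-2.4) + (2.2)·(-0.4) + (-1.8)·(-2.4) + (1.2)·(2.6) + (1.2)·(2.6)) / 4 = 16.4/4 = 4.1
  s[V,V] = ((-1.4)·(-1.4) + (-2.4)·(-2.4) + (0.6)·(0.6) + (1.6)·(1.6) + (1.6)·(1.6)) / 4 = 13.2/4 = 3.3
  s[V,W] = ((-1.4)·(-2.4) + (-2.4)·(-0.4) + (0.6)·(-2.4) + (1.6)·(2.6) + (1.6)·(2.6)) / 4 = 11.2/4 = 2.8
  s[W,W] = ((-2.4)·(-2.4) + (-0.4)·(-0.4) + (-2.4)·(-2.4) + (2.6)·(2.6) + (2.6)·(2.6)) / 4 = 25.2/4 = 6.3
  Sample standard deviations s_i = √(s[i,i]):
  s(U) = √(4.7) = 2.1679
  s(V) = √(3.3) = 1.8166
  s(W) = √(6.3) = 2.51

Step 3 — r_{ij} = s_{ij} / (s_i · s_j):
  r[U,U] = 1 (diagonal).
  r[U,V] = 0.35 / (2.1679 · 1.8166) = 0.35 / 3.9383 = 0.0889
  r[U,W] = 4.1 / (2.1679 · 2.51) = 4.1 / 5.4415 = 0.7535
  r[V,V] = 1 (diagonal).
  r[V,W] = 2.8 / (1.8166 · 2.51) = 2.8 / 4.5596 = 0.6141
  r[W,W] = 1 (diagonal).

R is symmetric with unit diagonal. Assembling:

R = [[1, 0.0889, 0.7535],
 [0.0889, 1, 0.6141],
 [0.7535, 0.6141, 1]]


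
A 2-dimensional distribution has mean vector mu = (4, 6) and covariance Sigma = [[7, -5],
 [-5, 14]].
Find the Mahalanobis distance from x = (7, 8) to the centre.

Step 1 — centre the observation: (x - mu) = (3, 2).

Step 2 — invert Sigma. det(Sigma) = 7·14 - (-5)² = 73.
  Sigma^{-1} = (1/det) · [[d, -b], [-b, a]] = [[0.1918, 0.0685],
 [0.0685, 0.0959]].

Step 3 — form the quadratic (x - mu)^T · Sigma^{-1} · (x - mu):
  Sigma^{-1} · (x - mu) = (0.7123, 0.3973).
  (x - mu)^T · [Sigma^{-1} · (x - mu)] = (3)·(0.7123) + (2)·(0.3973) = 2.9315.

Step 4 — take square root: d = √(2.9315) ≈ 1.7122.

d(x, mu) = √(2.9315) ≈ 1.7122


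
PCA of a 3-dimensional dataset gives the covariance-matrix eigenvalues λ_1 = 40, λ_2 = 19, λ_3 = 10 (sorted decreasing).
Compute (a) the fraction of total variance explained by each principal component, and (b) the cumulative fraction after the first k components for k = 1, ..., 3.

Step 1 — total variance = trace(Sigma) = Σ λ_i = 40 + 19 + 10 = 69.

Step 2 — fraction explained by component i = λ_i / Σ λ:
  PC1: 40/69 = 0.5797
  PC2: 19/69 = 0.2754
  PC3: 10/69 = 0.1449

Step 3 — cumulative fraction after k components = (λ_1 + ... + λ_k) / Σ λ:
  k = 1: 40/69 = 0.5797
  k = 2: (40 + 19)/69 = 59/69 = 0.8551
  k = 3: (40 + 19 + 10)/69 = 69/69 = 1

Summary (fraction, with percent):

explained: PC1 0.5797 (57.97%), PC2 0.2754 (27.54%), PC3 0.1449 (14.49%);  cumulative: 0.5797, 0.8551, 1


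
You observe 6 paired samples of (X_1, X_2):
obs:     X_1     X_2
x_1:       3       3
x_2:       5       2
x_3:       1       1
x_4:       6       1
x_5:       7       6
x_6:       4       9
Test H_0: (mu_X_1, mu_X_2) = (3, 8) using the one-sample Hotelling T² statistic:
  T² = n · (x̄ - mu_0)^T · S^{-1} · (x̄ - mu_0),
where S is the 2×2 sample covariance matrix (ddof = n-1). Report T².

Step 1 — sample mean vector:
  mean(X_1) = (3 + 5 + 1 + 6 + 7 + 4) / 6 = 26/6 = 4.3333
  mean(X_2) = (3 + 2 + 1 + 1 + 6 + 9) / 6 = 22/6 = 3.6667
  x̄ = (4.3333, 3.6667),  deviation x̄ - mu_0 = (4.3333, 3.6667) - (3, 8) = (1.3333, -4.3333).

Step 2 — sample covariance matrix, S[i,j] = (1/(n-1)) · Σ_k (x_{k,i} - mean_i) · (x_{k,j} - mean_j), divisor n-1 = 5:
  S[X_1,X_1] = ((-1.3333)·(-1.3333) + (0.6667)·(0.6667) + (-3.3333)·(-3.3333) + (1.6667)·(1.6667) + (2.6667)·(2.6667) + (-0.3333)·(-0.3333)) / 5 = 23.3333/5 = 4.6667
  S[X_1,X_2] = ((-1.3333)·(-0.6667) + (0.6667)·(-1.6667) + (-3.3333)·(-2.6667) + (1.6667)·(-2.6667) + (2.6667)·(2.3333) + (-0.3333)·(5.3333)) / 5 = 8.6667/5 = 1.7333
  S[X_2,X_2] = ((-0.6667)·(-0.6667) + (-1.6667)·(-1.6667) + (-2.6667)·(-2.6667) + (-2.6667)·(-2.6667) + (2.3333)·(2.3333) + (5.3333)·(5.3333)) / 5 = 51.3333/5 = 10.2667
  S = [[4.6667, 1.7333],
 [1.7333, 10.2667]].

Step 3 — invert S. det(S) = 4.6667·10.2667 - (1.7333)² = 44.9067.
  S^{-1} = (1/det) · [[d, -b], [-b, a]] = [[0.2286, -0.0386],
 [-0.0386, 0.1039]].

Step 4 — quadratic form (x̄ - mu_0)^T · S^{-1} · (x̄ - mu_0):
  S^{-1} · (x̄ - mu_0) = (0.4721, -0.5018),
  (x̄ - mu_0)^T · [...] = (1.3333)·(0.4721) + (-4.3333)·(-0.5018) = 2.8038.

Step 5 — scale by n: T² = 6 · 2.8038 = 16.823.

T² ≈ 16.823


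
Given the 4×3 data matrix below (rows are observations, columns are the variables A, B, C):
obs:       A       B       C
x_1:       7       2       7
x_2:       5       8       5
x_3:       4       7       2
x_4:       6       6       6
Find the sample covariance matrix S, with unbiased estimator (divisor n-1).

Step 1 — column means:
  mean(A) = (7 + 5 + 4 + 6) / 4 = 22/4 = 5.5
  mean(B) = (2 + 8 + 7 + 6) / 4 = 23/4 = 5.75
  mean(C) = (7 + 5 + 2 + 6) / 4 = 20/4 = 5

Step 2 — sample covariance S[i,j] = (1/(n-1)) · Σ_k (x_{k,i} - mean_i) · (x_{k,j} - mean_j), with n-1 = 3.
  S[A,A] = ((1.5)·(1.5) + (-0.5)·(-0.5) + (-1.5)·(-1.5) + (0.5)·(0.5)) / 3 = 5/3 = 1.6667
  S[A,B] = ((1.5)·(-3.75) + (-0.5)·(2.25) + (-1.5)·(1.25) + (0.5)·(0.25)) / 3 = -8.5/3 = -2.8333
  S[A,C] = ((1.5)·(2) + (-0.5)·(0) + (-1.5)·(-3) + (0.5)·(1)) / 3 = 8/3 = 2.6667
  S[B,B] = ((-3.75)·(-3.75) + (2.25)·(2.25) + (1.25)·(1.25) + (0.25)·(0.25)) / 3 = 20.75/3 = 6.9167
  S[B,C] = ((-3.75)·(2) + (2.25)·(0) + (1.25)·(-3) + (0.25)·(1)) / 3 = -11/3 = -3.6667
  S[C,C] = ((2)·(2) + (0)·(0) + (-3)·(-3) + (1)·(1)) / 3 = 14/3 = 4.6667

S is symmetric (S[j,i] = S[i,j]). Assembling:

S = [[1.6667, -2.8333, 2.6667],
 [-2.8333, 6.9167, -3.6667],
 [2.6667, -3.6667, 4.6667]]


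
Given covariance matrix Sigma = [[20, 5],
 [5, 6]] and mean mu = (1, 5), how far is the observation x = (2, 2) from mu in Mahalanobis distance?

Step 1 — centre the observation: (x - mu) = (1, -3).

Step 2 — invert Sigma. det(Sigma) = 20·6 - (5)² = 95.
  Sigma^{-1} = (1/det) · [[d, -b], [-b, a]] = [[0.0632, -0.0526],
 [-0.0526, 0.2105]].

Step 3 — form the quadratic (x - mu)^T · Sigma^{-1} · (x - mu):
  Sigma^{-1} · (x - mu) = (0.2211, -0.6842).
  (x - mu)^T · [Sigma^{-1} · (x - mu)] = (1)·(0.2211) + (-3)·(-0.6842) = 2.2737.

Step 4 — take square root: d = √(2.2737) ≈ 1.5079.

d(x, mu) = √(2.2737) ≈ 1.5079


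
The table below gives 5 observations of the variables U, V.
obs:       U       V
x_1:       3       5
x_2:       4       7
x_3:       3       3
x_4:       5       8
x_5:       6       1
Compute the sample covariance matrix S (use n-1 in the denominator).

Step 1 — column means:
  mean(U) = (3 + 4 + 3 + 5 + 6) / 5 = 21/5 = 4.2
  mean(V) = (5 + 7 + 3 + 8 + 1) / 5 = 24/5 = 4.8

Step 2 — sample covariance S[i,j] = (1/(n-1)) · Σ_k (x_{k,i} - mean_i) · (x_{k,j} - mean_j), with n-1 = 4.
  S[U,U] = ((-1.2)·(-1.2) + (-0.2)·(-0.2) + (-1.2)·(-1.2) + (0.8)·(0.8) + (1.8)·(1.8)) / 4 = 6.8/4 = 1.7
  S[U,V] = ((-1.2)·(0.2) + (-0.2)·(2.2) + (-1.2)·(-1.8) + (0.8)·(3.2) + (1.8)·(-3.8)) / 4 = -2.8/4 = -0.7
  S[V,V] = ((0.2)·(0.2) + (2.2)·(2.2) + (-1.8)·(-1.8) + (3.2)·(3.2) + (-3.8)·(-3.8)) / 4 = 32.8/4 = 8.2

S is symmetric (S[j,i] = S[i,j]). Assembling:

S = [[1.7, -0.7],
 [-0.7, 8.2]]


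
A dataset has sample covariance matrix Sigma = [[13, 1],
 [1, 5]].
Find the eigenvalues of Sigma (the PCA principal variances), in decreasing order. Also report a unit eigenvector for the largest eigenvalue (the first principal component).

Step 1 — characteristic polynomial of 2×2 Sigma:
  det(Sigma - λI) = λ² - trace · λ + det = 0.
  trace = 13 + 5 = 18, det = 13·5 - (1)² = 64.
Step 2 — discriminant:
  Δ = trace² - 4·det = 324 - 256 = 68.
Step 3 — eigenvalues:
  λ = (trace ± √Δ)/2 = (18 ± 8.2462)/2,
  λ_1 = 13.1231,  λ_2 = 4.8769.

Step 4 — unit eigenvector for λ_1: solve (Sigma - λ_1 I)v = 0. First row:
  (13 - 13.1231)·v_x + (1)·v_y = 0, i.e. (-0.1231)·v_x + (1)·v_y = 0,
  so v ∝ (b, λ_1 - a) = (1, 0.1231) = u.
  ||u|| = √((1)² + (0.1231)²) = √(1.0152) ≈ 1.0075,
  v_1 = u/||u|| ≈ (0.9925, 0.1222) (||v_1|| = 1).

λ_1 = 13.1231,  λ_2 = 4.8769;  v_1 ≈ (0.9925, 0.1222)


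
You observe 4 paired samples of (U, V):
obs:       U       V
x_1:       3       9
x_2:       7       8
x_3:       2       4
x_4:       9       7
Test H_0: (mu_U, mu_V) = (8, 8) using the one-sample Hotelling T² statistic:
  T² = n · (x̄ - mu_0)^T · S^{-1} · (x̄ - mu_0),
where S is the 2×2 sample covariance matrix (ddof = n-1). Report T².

Step 1 — sample mean vector:
  mean(U) = (3 + 7 + 2 + 9) / 4 = 21/4 = 5.25
  mean(V) = (9 + 8 + 4 + 7) / 4 = 28/4 = 7
  x̄ = (5.25, 7),  deviation x̄ - mu_0 = (5.25, 7) - (8, 8) = (-2.75, -1).

Step 2 — sample covariance matrix, S[i,j] = (1/(n-1)) · Σ_k (x_{k,i} - mean_i) · (x_{k,j} - mean_j), divisor n-1 = 3:
  S[U,U] = ((-2.25)·(-2.25) + (1.75)·(1.75) + (-3.25)·(-3.25) + (3.75)·(3.75)) / 3 = 32.75/3 = 10.9167
  S[U,V] = ((-2.25)·(2) + (1.75)·(1) + (-3.25)·(-3) + (3.75)·(0)) / 3 = 7/3 = 2.3333
  S[V,V] = ((2)·(2) + (1)·(1) + (-3)·(-3) + (0)·(0)) / 3 = 14/3 = 4.6667
  S = [[10.9167, 2.3333],
 [2.3333, 4.6667]].

Step 3 — invert S. det(S) = 10.9167·4.6667 - (2.3333)² = 45.5.
  S^{-1} = (1/det) · [[d, -b], [-b, a]] = [[0.1026, -0.0513],
 [-0.0513, 0.2399]].

Step 4 — quadratic form (x̄ - mu_0)^T · S^{-1} · (x̄ - mu_0):
  S^{-1} · (x̄ - mu_0) = (-0.2308, -0.0989),
  (x̄ - mu_0)^T · [...] = (-2.75)·(-0.2308) + (-1)·(-0.0989) = 0.7335.

Step 5 — scale by n: T² = 4 · 0.7335 = 2.9341.

T² ≈ 2.9341


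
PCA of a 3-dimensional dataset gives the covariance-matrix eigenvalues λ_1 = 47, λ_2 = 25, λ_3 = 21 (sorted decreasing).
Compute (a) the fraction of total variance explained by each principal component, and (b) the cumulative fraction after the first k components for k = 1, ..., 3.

Step 1 — total variance = trace(Sigma) = Σ λ_i = 47 + 25 + 21 = 93.

Step 2 — fraction explained by component i = λ_i / Σ λ:
  PC1: 47/93 = 0.5054
  PC2: 25/93 = 0.2688
  PC3: 21/93 = 0.2258

Step 3 — cumulative fraction after k components = (λ_1 + ... + λ_k) / Σ λ:
  k = 1: 47/93 = 0.5054
  k = 2: (47 + 25)/93 = 72/93 = 0.7742
  k = 3: (47 + 25 + 21)/93 = 93/93 = 1

Summary (fraction, with percent):

explained: PC1 0.5054 (50.54%), PC2 0.2688 (26.88%), PC3 0.2258 (22.58%);  cumulative: 0.5054, 0.7742, 1


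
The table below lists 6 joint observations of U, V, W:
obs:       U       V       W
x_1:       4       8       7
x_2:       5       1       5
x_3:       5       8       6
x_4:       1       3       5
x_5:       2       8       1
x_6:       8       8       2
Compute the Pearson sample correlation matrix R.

Step 1 — column means:
  mean(U) = (4 + 5 + 5 + 1 + 2 + 8) / 6 = 25/6 = 4.1667
  mean(V) = (8 + 1 + 8 + 3 + 8 + 8) / 6 = 36/6 = 6
  mean(W) = (7 + 5 + 6 + 5 + 1 + 2) / 6 = 26/6 = 4.3333

Step 2 — sample variances and covariances s[i,j] = (1/(n-1)) · Σ_k (x_{k,i} - mean_i) · (x_{k,j} - mean_j), with n-1 = 5:
  s[U,U] = ((-0.1667)·(-0.1667) + (0.8333)·(0.8333) + (0.8333)·(0.8333) + (-3.1667)·(-3.1667) + (-2.1667)·(-2.1667) + (3.8333)·(3.8333)) / 5 = 30.8333/5 = 6.1667
  s[U,V] = ((-0.1667)·(2) + (0.8333)·(-5) + (0.8333)·(2) + (-3.1667)·(-3) + (-2.1667)·(2) + (3.8333)·(2)) / 5 = 10/5 = 2
  s[U,W] = ((-0.1667)·(2.6667) + (0.8333)·(0.6667) + (0.8333)·(1.6667) + (-3.1667)·(0.6667) + (-2.1667)·(-3.3333) + (3.8333)·(-2.3333)) / 5 = -2.3333/5 = -0.4667
  s[V,V] = ((2)·(2) + (-5)·(-5) + (2)·(2) + (-3)·(-3) + (2)·(2) + (2)·(2)) / 5 = 50/5 = 10
  s[V,W] = ((2)·(2.6667) + (-5)·(0.6667) + (2)·(1.6667) + (-3)·(0.6667) + (2)·(-3.3333) + (2)·(-2.3333)) / 5 = -8/5 = -1.6
  s[W,W] = ((2.6667)·(2.6667) + (0.6667)·(0.6667) + (1.6667)·(1.6667) + (0.6667)·(0.6667) + (-3.3333)·(-3.3333) + (-2.3333)·(-2.3333)) / 5 = 27.3333/5 = 5.4667
  Sample standard deviations s_i = √(s[i,i]):
  s(U) = √(6.1667) = 2.4833
  s(V) = √(10) = 3.1623
  s(W) = √(5.4667) = 2.3381

Step 3 — r_{ij} = s_{ij} / (s_i · s_j):
  r[U,U] = 1 (diagonal).
  r[U,V] = 2 / (2.4833 · 3.1623) = 2 / 7.8528 = 0.2547
  r[U,W] = -0.4667 / (2.4833 · 2.3381) = -0.4667 / 5.8061 = -0.0804
  r[V,V] = 1 (diagonal).
  r[V,W] = -1.6 / (3.1623 · 2.3381) = -1.6 / 7.3937 = -0.2164
  r[W,W] = 1 (diagonal).

R is symmetric with unit diagonal. Assembling:

R = [[1, 0.2547, -0.0804],
 [0.2547, 1, -0.2164],
 [-0.0804, -0.2164, 1]]


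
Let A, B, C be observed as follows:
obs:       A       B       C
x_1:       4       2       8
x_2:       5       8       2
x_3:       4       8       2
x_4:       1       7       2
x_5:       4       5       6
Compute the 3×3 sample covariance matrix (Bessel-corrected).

Step 1 — column means:
  mean(A) = (4 + 5 + 4 + 1 + 4) / 5 = 18/5 = 3.6
  mean(B) = (2 + 8 + 8 + 7 + 5) / 5 = 30/5 = 6
  mean(C) = (8 + 2 + 2 + 2 + 6) / 5 = 20/5 = 4

Step 2 — sample covariance S[i,j] = (1/(n-1)) · Σ_k (x_{k,i} - mean_i) · (x_{k,j} - mean_j), with n-1 = 4.
  S[A,A] = ((0.4)·(0.4) + (1.4)·(1.4) + (0.4)·(0.4) + (-2.6)·(-2.6) + (0.4)·(0.4)) / 4 = 9.2/4 = 2.3
  S[A,B] = ((0.4)·(-4) + (1.4)·(2) + (0.4)·(2) + (-2.6)·(1) + (0.4)·(-1)) / 4 = -1/4 = -0.25
  S[A,C] = ((0.4)·(4) + (1.4)·(-2) + (0.4)·(-2) + (-2.6)·(-2) + (0.4)·(2)) / 4 = 4/4 = 1
  S[B,B] = ((-4)·(-4) + (2)·(2) + (2)·(2) + (1)·(1) + (-1)·(-1)) / 4 = 26/4 = 6.5
  S[B,C] = ((-4)·(4) + (2)·(-2) + (2)·(-2) + (1)·(-2) + (-1)·(2)) / 4 = -28/4 = -7
  S[C,C] = ((4)·(4) + (-2)·(-2) + (-2)·(-2) + (-2)·(-2) + (2)·(2)) / 4 = 32/4 = 8

S is symmetric (S[j,i] = S[i,j]). Assembling:

S = [[2.3, -0.25, 1],
 [-0.25, 6.5, -7],
 [1, -7, 8]]


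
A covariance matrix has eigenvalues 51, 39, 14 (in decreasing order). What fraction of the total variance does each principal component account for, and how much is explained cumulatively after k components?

Step 1 — total variance = trace(Sigma) = Σ λ_i = 51 + 39 + 14 = 104.

Step 2 — fraction explained by component i = λ_i / Σ λ:
  PC1: 51/104 = 0.4904
  PC2: 39/104 = 0.375
  PC3: 14/104 = 0.1346

Step 3 — cumulative fraction after k components = (λ_1 + ... + λ_k) / Σ λ:
  k = 1: 51/104 = 0.4904
  k = 2: (51 + 39)/104 = 90/104 = 0.8654
  k = 3: (51 + 39 + 14)/104 = 104/104 = 1

Summary (fraction, with percent):

explained: PC1 0.4904 (49.04%), PC2 0.375 (37.5%), PC3 0.1346 (13.46%);  cumulative: 0.4904, 0.8654, 1


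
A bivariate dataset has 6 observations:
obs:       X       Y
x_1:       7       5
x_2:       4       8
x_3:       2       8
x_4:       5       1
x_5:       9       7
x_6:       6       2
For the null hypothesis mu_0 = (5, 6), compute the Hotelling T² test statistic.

Step 1 — sample mean vector:
  mean(X) = (7 + 4 + 2 + 5 + 9 + 6) / 6 = 33/6 = 5.5
  mean(Y) = (5 + 8 + 8 + 1 + 7 + 2) / 6 = 31/6 = 5.1667
  x̄ = (5.5, 5.1667),  deviation x̄ - mu_0 = (5.5, 5.1667) - (5, 6) = (0.5, -0.8333).

Step 2 — sample covariance matrix, S[i,j] = (1/(n-1)) · Σ_k (x_{k,i} - mean_i) · (x_{k,j} - mean_j), divisor n-1 = 5:
  S[X,X] = ((1.5)·(1.5) + (-1.5)·(-1.5) + (-3.5)·(-3.5) + (-0.5)·(-0.5) + (3.5)·(3.5) + (0.5)·(0.5)) / 5 = 29.5/5 = 5.9
  S[X,Y] = ((1.5)·(-0.1667) + (-1.5)·(2.8333) + (-3.5)·(2.8333) + (-0.5)·(-4.1667) + (3.5)·(1.8333) + (0.5)·(-3.1667)) / 5 = -7.5/5 = -1.5
  S[Y,Y] = ((-0.1667)·(-0.1667) + (2.8333)·(2.8333) + (2.8333)·(2.8333) + (-4.1667)·(-4.1667) + (1.8333)·(1.8333) + (-3.1667)·(-3.1667)) / 5 = 46.8333/5 = 9.3667
  S = [[5.9, -1.5],
 [-1.5, 9.3667]].

Step 3 — invert S. det(S) = 5.9·9.3667 - (-1.5)² = 53.0133.
  S^{-1} = (1/det) · [[d, -b], [-b, a]] = [[0.1767, 0.0283],
 [0.0283, 0.1113]].

Step 4 — quadratic form (x̄ - mu_0)^T · S^{-1} · (x̄ - mu_0):
  S^{-1} · (x̄ - mu_0) = (0.0648, -0.0786),
  (x̄ - mu_0)^T · [...] = (0.5)·(0.0648) + (-0.8333)·(-0.0786) = 0.0979.

Step 5 — scale by n: T² = 6 · 0.0979 = 0.5873.

T² ≈ 0.5873


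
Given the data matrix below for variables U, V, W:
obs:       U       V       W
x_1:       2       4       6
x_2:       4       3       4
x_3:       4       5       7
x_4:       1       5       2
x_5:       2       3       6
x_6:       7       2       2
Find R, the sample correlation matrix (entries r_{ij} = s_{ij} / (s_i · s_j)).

Step 1 — column means:
  mean(U) = (2 + 4 + 4 + 1 + 2 + 7) / 6 = 20/6 = 3.3333
  mean(V) = (4 + 3 + 5 + 5 + 3 + 2) / 6 = 22/6 = 3.6667
  mean(W) = (6 + 4 + 7 + 2 + 6 + 2) / 6 = 27/6 = 4.5

Step 2 — sample variances and covariances s[i,j] = (1/(n-1)) · Σ_k (x_{k,i} - mean_i) · (x_{k,j} - mean_j), with n-1 = 5:
  s[U,U] = ((-1.3333)·(-1.3333) + (0.6667)·(0.6667) + (0.6667)·(0.6667) + (-2.3333)·(-2.3333) + (-1.3333)·(-1.3333) + (3.6667)·(3.6667)) / 5 = 23.3333/5 = 4.6667
  s[U,V] = ((-1.3333)·(0.3333) + (0.6667)·(-0.6667) + (0.6667)·(1.3333) + (-2.3333)·(1.3333) + (-1.3333)·(-0.6667) + (3.6667)·(-1.6667)) / 5 = -8.3333/5 = -1.6667
  s[U,W] = ((-1.3333)·(1.5) + (0.6667)·(-0.5) + (0.6667)·(2.5) + (-2.3333)·(-2.5) + (-1.3333)·(1.5) + (3.6667)·(-2.5)) / 5 = -6/5 = -1.2
  s[V,V] = ((0.3333)·(0.3333) + (-0.6667)·(-0.6667) + (1.3333)·(1.3333) + (1.3333)·(1.3333) + (-0.6667)·(-0.6667) + (-1.6667)·(-1.6667)) / 5 = 7.3333/5 = 1.4667
  s[V,W] = ((0.3333)·(1.5) + (-0.6667)·(-0.5) + (1.3333)·(2.5) + (1.3333)·(-2.5) + (-0.6667)·(1.5) + (-1.6667)·(-2.5)) / 5 = 4/5 = 0.8
  s[W,W] = ((1.5)·(1.5) + (-0.5)·(-0.5) + (2.5)·(2.5) + (-2.5)·(-2.5) + (1.5)·(1.5) + (-2.5)·(-2.5)) / 5 = 23.5/5 = 4.7
  Sample standard deviations s_i = √(s[i,i]):
  s(U) = √(4.6667) = 2.1602
  s(V) = √(1.4667) = 1.2111
  s(W) = √(4.7) = 2.1679

Step 3 — r_{ij} = s_{ij} / (s_i · s_j):
  r[U,U] = 1 (diagonal).
  r[U,V] = -1.6667 / (2.1602 · 1.2111) = -1.6667 / 2.6162 = -0.6371
  r[U,W] = -1.2 / (2.1602 · 2.1679) = -1.2 / 4.6833 = -0.2562
  r[V,V] = 1 (diagonal).
  r[V,W] = 0.8 / (1.2111 · 2.1679) = 0.8 / 2.6255 = 0.3047
  r[W,W] = 1 (diagonal).

R is symmetric with unit diagonal. Assembling:

R = [[1, -0.6371, -0.2562],
 [-0.6371, 1, 0.3047],
 [-0.2562, 0.3047, 1]]


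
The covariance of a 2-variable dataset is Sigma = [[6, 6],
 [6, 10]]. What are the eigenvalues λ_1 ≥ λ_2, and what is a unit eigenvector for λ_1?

Step 1 — characteristic polynomial of 2×2 Sigma:
  det(Sigma - λI) = λ² - trace · λ + det = 0.
  trace = 6 + 10 = 16, det = 6·10 - (6)² = 24.
Step 2 — discriminant:
  Δ = trace² - 4·det = 256 - 96 = 160.
Step 3 — eigenvalues:
  λ = (trace ± √Δ)/2 = (16 ± 12.6491)/2,
  λ_1 = 14.3246,  λ_2 = 1.6754.

Step 4 — unit eigenvector for λ_1: solve (Sigma - λ_1 I)v = 0. First row:
  (6 - 14.3246)·v_x + (6)·v_y = 0, i.e. (-8.3246)·v_x + (6)·v_y = 0,
  so v ∝ (b, λ_1 - a) = (6, 8.3246) = u.
  ||u|| = √((6)² + (8.3246)²) = √(105.2982) ≈ 10.2615,
  v_1 = u/||u|| ≈ (0.5847, 0.8112) (||v_1|| = 1).

λ_1 = 14.3246,  λ_2 = 1.6754;  v_1 ≈ (0.5847, 0.8112)


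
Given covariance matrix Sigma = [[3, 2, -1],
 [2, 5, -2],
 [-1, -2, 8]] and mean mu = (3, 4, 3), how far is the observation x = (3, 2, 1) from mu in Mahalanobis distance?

Step 1 — centre the observation: (x - mu) = (0, -2, -2).

Step 2 — invert Sigma (cofactor / det for 3×3, or solve directly):
  Sigma^{-1} = [[0.4557, -0.1772, 0.0127],
 [-0.1772, 0.2911, 0.0506],
 [0.0127, 0.0506, 0.1392]].

Step 3 — form the quadratic (x - mu)^T · Sigma^{-1} · (x - mu):
  Sigma^{-1} · (x - mu) = (0.3291, -0.6835, -0.3797).
  (x - mu)^T · [Sigma^{-1} · (x - mu)] = (0)·(0.3291) + (-2)·(-0.6835) + (-2)·(-0.3797) = 2.1266.

Step 4 — take square root: d = √(2.1266) ≈ 1.4583.

d(x, mu) = √(2.1266) ≈ 1.4583


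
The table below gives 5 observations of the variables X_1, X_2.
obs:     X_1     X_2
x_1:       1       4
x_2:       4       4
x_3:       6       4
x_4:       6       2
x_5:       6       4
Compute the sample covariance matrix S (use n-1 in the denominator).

Step 1 — column means:
  mean(X_1) = (1 + 4 + 6 + 6 + 6) / 5 = 23/5 = 4.6
  mean(X_2) = (4 + 4 + 4 + 2 + 4) / 5 = 18/5 = 3.6

Step 2 — sample covariance S[i,j] = (1/(n-1)) · Σ_k (x_{k,i} - mean_i) · (x_{k,j} - mean_j), with n-1 = 4.
  S[X_1,X_1] = ((-3.6)·(-3.6) + (-0.6)·(-0.6) + (1.4)·(1.4) + (1.4)·(1.4) + (1.4)·(1.4)) / 4 = 19.2/4 = 4.8
  S[X_1,X_2] = ((-3.6)·(0.4) + (-0.6)·(0.4) + (1.4)·(0.4) + (1.4)·(-1.6) + (1.4)·(0.4)) / 4 = -2.8/4 = -0.7
  S[X_2,X_2] = ((0.4)·(0.4) + (0.4)·(0.4) + (0.4)·(0.4) + (-1.6)·(-1.6) + (0.4)·(0.4)) / 4 = 3.2/4 = 0.8

S is symmetric (S[j,i] = S[i,j]). Assembling:

S = [[4.8, -0.7],
 [-0.7, 0.8]]


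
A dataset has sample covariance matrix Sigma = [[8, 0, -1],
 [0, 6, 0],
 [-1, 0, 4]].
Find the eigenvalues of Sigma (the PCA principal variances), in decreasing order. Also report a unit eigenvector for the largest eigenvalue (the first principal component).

Step 1 — characteristic polynomial p(λ) = det(λI - Sigma) = λ³ - tr·λ² + c_1·λ - det, where tr = trace, c_1 = sum of the principal 2×2 minors, det = det(Sigma):
  tr = 8 + 6 + 4 = 18,
  c_1 = (8·6 - (0)²) + (8·4 - (-1)²) + (6·4 - (0)²) = 48 + 31 + 24 = 103,
  det = 8·(6·4 - (0)²) - (0)·((0)·4 - (0)·(-1)) + (-1)·((0)·(0) - 6·(-1)) = 8·(24) - (0)·(0) + (-1)·(6) = 186.
  So p(λ) = λ³ - 18λ² + 103λ - 186.
Step 2 — look for an integer root (rational root theorem: any rational root is an integer divisor of 186). Testing λ = 6:
  p(6) = 216 - 648 + 618 - 186 = 0  ✓
  Dividing out (λ - 6): p(λ) = (λ - 6)(λ² - 12λ + 31).
Step 3 — remaining eigenvalues from the quadratic λ² - 12λ + 31 = 0:
  Δ = 12² - 4·31 = 144 - 124 = 20,  λ = (12 ± √20)/2 = (12 ± 4.4721)/2 ≈ 8.2361 or 3.7639.
  Sorted: λ_1 = 8.2361,  λ_2 = 6,  λ_3 = 3.7639  (check: sum = 18 = tr ✓).

Step 4 — unit eigenvector for λ_1 ≈ 8.2361: v spans the null space of (Sigma - λ_1 I), whose rows are
  r_1 = (-0.2361, 0, -1),  r_2 = (0, -2.2361, 0),  r_3 = (-1, 0, -4.2361).
  v is orthogonal to every row, so take v ∝ r_1 × r_2 = ((0)·(0) - (-1)·(-2.2361), (-1)·(0) - (-0.2361)·(0), (-0.2361)·(-2.2361) - (0)·(0)) ≈ (-2.2361, 0, 0.5279).
  Rescale (multiply by -1 so the first nonzero entry is positive): u = (2.2361, 0, -0.5279).
  ||u|| = √((2.2361)² + (0)² + (-0.5279)²) = √(5.2786) ≈ 2.2975,  v_1 = u/||u|| ≈ (0.9732, 0, -0.2298) (||v_1|| = 1).

λ_1 = 8.2361,  λ_2 = 6,  λ_3 = 3.7639;  v_1 ≈ (0.9732, 0, -0.2298)


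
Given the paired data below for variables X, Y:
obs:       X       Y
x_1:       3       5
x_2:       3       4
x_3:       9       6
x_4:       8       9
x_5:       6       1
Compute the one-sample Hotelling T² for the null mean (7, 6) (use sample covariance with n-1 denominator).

Step 1 — sample mean vector:
  mean(X) = (3 + 3 + 9 + 8 + 6) / 5 = 29/5 = 5.8
  mean(Y) = (5 + 4 + 6 + 9 + 1) / 5 = 25/5 = 5
  x̄ = (5.8, 5),  deviation x̄ - mu_0 = (5.8, 5) - (7, 6) = (-1.2, -1).

Step 2 — sample covariance matrix, S[i,j] = (1/(n-1)) · Σ_k (x_{k,i} - mean_i) · (x_{k,j} - mean_j), divisor n-1 = 4:
  S[X,X] = ((-2.8)·(-2.8) + (-2.8)·(-2.8) + (3.2)·(3.2) + (2.2)·(2.2) + (0.2)·(0.2)) / 4 = 30.8/4 = 7.7
  S[X,Y] = ((-2.8)·(0) + (-2.8)·(-1) + (3.2)·(1) + (2.2)·(4) + (0.2)·(-4)) / 4 = 14/4 = 3.5
  S[Y,Y] = ((0)·(0) + (-1)·(-1) + (1)·(1) + (4)·(4) + (-4)·(-4)) / 4 = 34/4 = 8.5
  S = [[7.7, 3.5],
 [3.5, 8.5]].

Step 3 — invert S. det(S) = 7.7·8.5 - (3.5)² = 53.2.
  S^{-1} = (1/det) · [[d, -b], [-b, a]] = [[0.1598, -0.0658],
 [-0.0658, 0.1447]].

Step 4 — quadratic form (x̄ - mu_0)^T · S^{-1} · (x̄ - mu_0):
  S^{-1} · (x̄ - mu_0) = (-0.1259, -0.0658),
  (x̄ - mu_0)^T · [...] = (-1.2)·(-0.1259) + (-1)·(-0.0658) = 0.2169.

Step 5 — scale by n: T² = 5 · 0.2169 = 1.0846.

T² ≈ 1.0846


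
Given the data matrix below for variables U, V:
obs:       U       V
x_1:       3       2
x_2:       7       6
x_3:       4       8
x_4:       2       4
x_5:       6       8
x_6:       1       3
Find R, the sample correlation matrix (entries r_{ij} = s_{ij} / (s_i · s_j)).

Step 1 — column means:
  mean(U) = (3 + 7 + 4 + 2 + 6 + 1) / 6 = 23/6 = 3.8333
  mean(V) = (2 + 6 + 8 + 4 + 8 + 3) / 6 = 31/6 = 5.1667

Step 2 — sample variances and covariances s[i,j] = (1/(n-1)) · Σ_k (x_{k,i} - mean_i) · (x_{k,j} - mean_j), with n-1 = 5:
  s[U,U] = ((-0.8333)·(-0.8333) + (3.1667)·(3.1667) + (0.1667)·(0.1667) + (-1.8333)·(-1.8333) + (2.1667)·(2.1667) + (-2.8333)·(-2.8333)) / 5 = 26.8333/5 = 5.3667
  s[U,V] = ((-0.8333)·(-3.1667) + (3.1667)·(0.8333) + (0.1667)·(2.8333) + (-1.8333)·(-1.1667) + (2.1667)·(2.8333) + (-2.8333)·(-2.1667)) / 5 = 20.1667/5 = 4.0333
  s[V,V] = ((-3.1667)·(-3.1667) + (0.8333)·(0.8333) + (2.8333)·(2.8333) + (-1.1667)·(-1.1667) + (2.8333)·(2.8333) + (-2.1667)·(-2.1667)) / 5 = 32.8333/5 = 6.5667
  Sample standard deviations s_i = √(s[i,i]):
  s(U) = √(5.3667) = 2.3166
  s(V) = √(6.5667) = 2.5626

Step 3 — r_{ij} = s_{ij} / (s_i · s_j):
  r[U,U] = 1 (diagonal).
  r[U,V] = 4.0333 / (2.3166 · 2.5626) = 4.0333 / 5.9364 = 0.6794
  r[V,V] = 1 (diagonal).

R is symmetric with unit diagonal. Assembling:

R = [[1, 0.6794],
 [0.6794, 1]]


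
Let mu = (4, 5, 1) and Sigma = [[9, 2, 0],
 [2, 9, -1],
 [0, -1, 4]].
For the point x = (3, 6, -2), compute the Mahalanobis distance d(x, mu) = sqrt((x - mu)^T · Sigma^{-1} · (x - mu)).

Step 1 — centre the observation: (x - mu) = (-1, 1, -3).

Step 2 — invert Sigma (cofactor / det for 3×3, or solve directly):
  Sigma^{-1} = [[0.1171, -0.0268, -0.0067],
 [-0.0268, 0.1204, 0.0301],
 [-0.0067, 0.0301, 0.2575]].

Step 3 — form the quadratic (x - mu)^T · Sigma^{-1} · (x - mu):
  Sigma^{-1} · (x - mu) = (-0.1237, 0.0569, -0.7358).
  (x - mu)^T · [Sigma^{-1} · (x - mu)] = (-1)·(-0.1237) + (1)·(0.0569) + (-3)·(-0.7358) = 2.388.

Step 4 — take square root: d = √(2.388) ≈ 1.5453.

d(x, mu) = √(2.388) ≈ 1.5453


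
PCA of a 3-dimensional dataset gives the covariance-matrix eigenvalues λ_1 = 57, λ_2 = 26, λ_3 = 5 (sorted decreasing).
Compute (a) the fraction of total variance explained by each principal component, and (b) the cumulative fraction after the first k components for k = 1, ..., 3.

Step 1 — total variance = trace(Sigma) = Σ λ_i = 57 + 26 + 5 = 88.

Step 2 — fraction explained by component i = λ_i / Σ λ:
  PC1: 57/88 = 0.6477
  PC2: 26/88 = 0.2955
  PC3: 5/88 = 0.0568

Step 3 — cumulative fraction after k components = (λ_1 + ... + λ_k) / Σ λ:
  k = 1: 57/88 = 0.6477
  k = 2: (57 + 26)/88 = 83/88 = 0.9432
  k = 3: (57 + 26 + 5)/88 = 88/88 = 1

Summary (fraction, with percent):

explained: PC1 0.6477 (64.77%), PC2 0.2955 (29.55%), PC3 0.0568 (5.68%);  cumulative: 0.6477, 0.9432, 1


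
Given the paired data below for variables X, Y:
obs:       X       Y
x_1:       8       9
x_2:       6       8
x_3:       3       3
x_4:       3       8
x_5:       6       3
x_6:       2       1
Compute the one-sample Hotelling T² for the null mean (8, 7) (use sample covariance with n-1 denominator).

Step 1 — sample mean vector:
  mean(X) = (8 + 6 + 3 + 3 + 6 + 2) / 6 = 28/6 = 4.6667
  mean(Y) = (9 + 8 + 3 + 8 + 3 + 1) / 6 = 32/6 = 5.3333
  x̄ = (4.6667, 5.3333),  deviation x̄ - mu_0 = (4.6667, 5.3333) - (8, 7) = (-3.3333, -1.6667).

Step 2 — sample covariance matrix, S[i,j] = (1/(n-1)) · Σ_k (x_{k,i} - mean_i) · (x_{k,j} - mean_j), divisor n-1 = 5:
  S[X,X] = ((3.3333)·(3.3333) + (1.3333)·(1.3333) + (-1.6667)·(-1.6667) + (-1.6667)·(-1.6667) + (1.3333)·(1.3333) + (-2.6667)·(-2.6667)) / 5 = 27.3333/5 = 5.4667
  S[X,Y] = ((3.3333)·(3.6667) + (1.3333)·(2.6667) + (-1.6667)·(-2.3333) + (-1.6667)·(2.6667) + (1.3333)·(-2.3333) + (-2.6667)·(-4.3333)) / 5 = 23.6667/5 = 4.7333
  S[Y,Y] = ((3.6667)·(3.6667) + (2.6667)·(2.6667) + (-2.3333)·(-2.3333) + (2.6667)·(2.6667) + (-2.3333)·(-2.3333) + (-4.3333)·(-4.3333)) / 5 = 57.3333/5 = 11.4667
  S = [[5.4667, 4.7333],
 [4.7333, 11.4667]].

Step 3 — invert S. det(S) = 5.4667·11.4667 - (4.7333)² = 40.28.
  S^{-1} = (1/det) · [[d, -b], [-b, a]] = [[0.2847, -0.1175],
 [-0.1175, 0.1357]].

Step 4 — quadratic form (x̄ - mu_0)^T · S^{-1} · (x̄ - mu_0):
  S^{-1} · (x̄ - mu_0) = (-0.7531, 0.1655),
  (x̄ - mu_0)^T · [...] = (-3.3333)·(-0.7531) + (-1.6667)·(0.1655) = 2.2344.

Step 5 — scale by n: T² = 6 · 2.2344 = 13.4062.

T² ≈ 13.4062


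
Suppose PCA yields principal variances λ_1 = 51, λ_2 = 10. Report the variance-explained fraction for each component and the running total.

Step 1 — total variance = trace(Sigma) = Σ λ_i = 51 + 10 = 61.

Step 2 — fraction explained by component i = λ_i / Σ λ:
  PC1: 51/61 = 0.8361
  PC2: 10/61 = 0.1639

Step 3 — cumulative fraction after k components = (λ_1 + ... + λ_k) / Σ λ:
  k = 1: 51/61 = 0.8361
  k = 2: (51 + 10)/61 = 61/61 = 1

Summary (fraction, with percent):

explained: PC1 0.8361 (83.61%), PC2 0.1639 (16.39%);  cumulative: 0.8361, 1


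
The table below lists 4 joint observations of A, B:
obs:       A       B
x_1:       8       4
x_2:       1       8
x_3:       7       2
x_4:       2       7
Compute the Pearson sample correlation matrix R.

Step 1 — column means:
  mean(A) = (8 + 1 + 7 + 2) / 4 = 18/4 = 4.5
  mean(B) = (4 + 8 + 2 + 7) / 4 = 21/4 = 5.25

Step 2 — sample variances and covariances s[i,j] = (1/(n-1)) · Σ_k (x_{k,i} - mean_i) · (x_{k,j} - mean_j), with n-1 = 3:
  s[A,A] = ((3.5)·(3.5) + (-3.5)·(-3.5) + (2.5)·(2.5) + (-2.5)·(-2.5)) / 3 = 37/3 = 12.3333
  s[A,B] = ((3.5)·(-1.25) + (-3.5)·(2.75) + (2.5)·(-3.25) + (-2.5)·(1.75)) / 3 = -26.5/3 = -8.8333
  s[B,B] = ((-1.25)·(-1.25) + (2.75)·(2.75) + (-3.25)·(-3.25) + (1.75)·(1.75)) / 3 = 22.75/3 = 7.5833
  Sample standard deviations s_i = √(s[i,i]):
  s(A) = √(12.3333) = 3.5119
  s(B) = √(7.5833) = 2.7538

Step 3 — r_{ij} = s_{ij} / (s_i · s_j):
  r[A,A] = 1 (diagonal).
  r[A,B] = -8.8333 / (3.5119 · 2.7538) = -8.8333 / 9.671 = -0.9134
  r[B,B] = 1 (diagonal).

R is symmetric with unit diagonal. Assembling:

R = [[1, -0.9134],
 [-0.9134, 1]]


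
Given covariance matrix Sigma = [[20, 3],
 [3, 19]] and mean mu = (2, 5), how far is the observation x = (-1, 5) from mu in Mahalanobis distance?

Step 1 — centre the observation: (x - mu) = (-3, 0).

Step 2 — invert Sigma. det(Sigma) = 20·19 - (3)² = 371.
  Sigma^{-1} = (1/det) · [[d, -b], [-b, a]] = [[0.0512, -0.0081],
 [-0.0081, 0.0539]].

Step 3 — form the quadratic (x - mu)^T · Sigma^{-1} · (x - mu):
  Sigma^{-1} · (x - mu) = (-0.1536, 0.0243).
  (x - mu)^T · [Sigma^{-1} · (x - mu)] = (-3)·(-0.1536) + (0)·(0.0243) = 0.4609.

Step 4 — take square root: d = √(0.4609) ≈ 0.6789.

d(x, mu) = √(0.4609) ≈ 0.6789


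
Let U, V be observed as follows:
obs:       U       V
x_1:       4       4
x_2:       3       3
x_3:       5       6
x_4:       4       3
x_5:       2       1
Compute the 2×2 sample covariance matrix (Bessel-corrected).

Step 1 — column means:
  mean(U) = (4 + 3 + 5 + 4 + 2) / 5 = 18/5 = 3.6
  mean(V) = (4 + 3 + 6 + 3 + 1) / 5 = 17/5 = 3.4

Step 2 — sample covariance S[i,j] = (1/(n-1)) · Σ_k (x_{k,i} - mean_i) · (x_{k,j} - mean_j), with n-1 = 4.
  S[U,U] = ((0.4)·(0.4) + (-0.6)·(-0.6) + (1.4)·(1.4) + (0.4)·(0.4) + (-1.6)·(-1.6)) / 4 = 5.2/4 = 1.3
  S[U,V] = ((0.4)·(0.6) + (-0.6)·(-0.4) + (1.4)·(2.6) + (0.4)·(-0.4) + (-1.6)·(-2.4)) / 4 = 7.8/4 = 1.95
  S[V,V] = ((0.6)·(0.6) + (-0.4)·(-0.4) + (2.6)·(2.6) + (-0.4)·(-0.4) + (-2.4)·(-2.4)) / 4 = 13.2/4 = 3.3

S is symmetric (S[j,i] = S[i,j]). Assembling:

S = [[1.3, 1.95],
 [1.95, 3.3]]


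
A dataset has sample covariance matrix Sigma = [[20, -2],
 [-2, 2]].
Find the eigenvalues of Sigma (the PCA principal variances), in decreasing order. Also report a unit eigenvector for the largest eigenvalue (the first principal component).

Step 1 — characteristic polynomial of 2×2 Sigma:
  det(Sigma - λI) = λ² - trace · λ + det = 0.
  trace = 20 + 2 = 22, det = 20·2 - (-2)² = 36.
Step 2 — discriminant:
  Δ = trace² - 4·det = 484 - 144 = 340.
Step 3 — eigenvalues:
  λ = (trace ± √Δ)/2 = (22 ± 18.4391)/2,
  λ_1 = 20.2195,  λ_2 = 1.7805.

Step 4 — unit eigenvector for λ_1: solve (Sigma - λ_1 I)v = 0. First row:
  (20 - 20.2195)·v_x + (-2)·v_y = 0, i.e. (-0.2195)·v_x + (-2)·v_y = 0,
  so v ∝ (b, λ_1 - a) = (-2, 0.2195); multiply by -1 so the first entry is positive: u = (2, -0.2195).
  ||u|| = √((2)² + (-0.2195)²) = √(4.0482) ≈ 2.012,
  v_1 = u/||u|| ≈ (0.994, -0.1091) (||v_1|| = 1).

λ_1 = 20.2195,  λ_2 = 1.7805;  v_1 ≈ (0.994, -0.1091)


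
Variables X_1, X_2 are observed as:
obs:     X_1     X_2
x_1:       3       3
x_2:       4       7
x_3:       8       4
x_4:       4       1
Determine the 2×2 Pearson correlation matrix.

Step 1 — column means:
  mean(X_1) = (3 + 4 + 8 + 4) / 4 = 19/4 = 4.75
  mean(X_2) = (3 + 7 + 4 + 1) / 4 = 15/4 = 3.75

Step 2 — sample variances and covariances s[i,j] = (1/(n-1)) · Σ_k (x_{k,i} - mean_i) · (x_{k,j} - mean_j), with n-1 = 3:
  s[X_1,X_1] = ((-1.75)·(-1.75) + (-0.75)·(-0.75) + (3.25)·(3.25) + (-0.75)·(-0.75)) / 3 = 14.75/3 = 4.9167
  s[X_1,X_2] = ((-1.75)·(-0.75) + (-0.75)·(3.25) + (3.25)·(0.25) + (-0.75)·(-2.75)) / 3 = 1.75/3 = 0.5833
  s[X_2,X_2] = ((-0.75)·(-0.75) + (3.25)·(3.25) + (0.25)·(0.25) + (-2.75)·(-2.75)) / 3 = 18.75/3 = 6.25
  Sample standard deviations s_i = √(s[i,i]):
  s(X_1) = √(4.9167) = 2.2174
  s(X_2) = √(6.25) = 2.5

Step 3 — r_{ij} = s_{ij} / (s_i · s_j):
  r[X_1,X_1] = 1 (diagonal).
  r[X_1,X_2] = 0.5833 / (2.2174 · 2.5) = 0.5833 / 5.5434 = 0.1052
  r[X_2,X_2] = 1 (diagonal).

R is symmetric with unit diagonal. Assembling:

R = [[1, 0.1052],
 [0.1052, 1]]


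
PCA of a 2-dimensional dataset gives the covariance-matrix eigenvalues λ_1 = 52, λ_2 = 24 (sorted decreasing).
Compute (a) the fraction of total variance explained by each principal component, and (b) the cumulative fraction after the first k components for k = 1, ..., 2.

Step 1 — total variance = trace(Sigma) = Σ λ_i = 52 + 24 = 76.

Step 2 — fraction explained by component i = λ_i / Σ λ:
  PC1: 52/76 = 0.6842
  PC2: 24/76 = 0.3158

Step 3 — cumulative fraction after k components = (λ_1 + ... + λ_k) / Σ λ:
  k = 1: 52/76 = 0.6842
  k = 2: (52 + 24)/76 = 76/76 = 1

Summary (fraction, with percent):

explained: PC1 0.6842 (68.42%), PC2 0.3158 (31.58%);  cumulative: 0.6842, 1


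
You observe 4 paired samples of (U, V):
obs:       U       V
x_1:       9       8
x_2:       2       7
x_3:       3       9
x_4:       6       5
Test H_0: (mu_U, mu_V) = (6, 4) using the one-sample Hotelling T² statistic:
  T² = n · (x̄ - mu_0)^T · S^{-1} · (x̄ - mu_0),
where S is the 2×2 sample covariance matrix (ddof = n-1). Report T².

Step 1 — sample mean vector:
  mean(U) = (9 + 2 + 3 + 6) / 4 = 20/4 = 5
  mean(V) = (8 + 7 + 9 + 5) / 4 = 29/4 = 7.25
  x̄ = (5, 7.25),  deviation x̄ - mu_0 = (5, 7.25) - (6, 4) = (-1, 3.25).

Step 2 — sample covariance matrix, S[i,j] = (1/(n-1)) · Σ_k (x_{k,i} - mean_i) · (x_{k,j} - mean_j), divisor n-1 = 3:
  S[U,U] = ((4)·(4) + (-3)·(-3) + (-2)·(-2) + (1)·(1)) / 3 = 30/3 = 10
  S[U,V] = ((4)·(0.75) + (-3)·(-0.25) + (-2)·(1.75) + (1)·(-2.25)) / 3 = -2/3 = -0.6667
  S[V,V] = ((0.75)·(0.75) + (-0.25)·(-0.25) + (1.75)·(1.75) + (-2.25)·(-2.25)) / 3 = 8.75/3 = 2.9167
  S = [[10, -0.6667],
 [-0.6667, 2.9167]].

Step 3 — invert S. det(S) = 10·2.9167 - (-0.6667)² = 28.7222.
  S^{-1} = (1/det) · [[d, -b], [-b, a]] = [[0.1015, 0.0232],
 [0.0232, 0.3482]].

Step 4 — quadratic form (x̄ - mu_0)^T · S^{-1} · (x̄ - mu_0):
  S^{-1} · (x̄ - mu_0) = (-0.0261, 1.1083),
  (x̄ - mu_0)^T · [...] = (-1)·(-0.0261) + (3.25)·(1.1083) = 3.6281.

Step 5 — scale by n: T² = 4 · 3.6281 = 14.5126.

T² ≈ 14.5126


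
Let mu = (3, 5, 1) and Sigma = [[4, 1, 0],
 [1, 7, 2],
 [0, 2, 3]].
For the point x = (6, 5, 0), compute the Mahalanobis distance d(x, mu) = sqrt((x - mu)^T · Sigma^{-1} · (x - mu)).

Step 1 — centre the observation: (x - mu) = (3, 0, -1).

Step 2 — invert Sigma (cofactor / det for 3×3, or solve directly):
  Sigma^{-1} = [[0.2615, -0.0462, 0.0308],
 [-0.0462, 0.1846, -0.1231],
 [0.0308, -0.1231, 0.4154]].

Step 3 — form the quadratic (x - mu)^T · Sigma^{-1} · (x - mu):
  Sigma^{-1} · (x - mu) = (0.7538, -0.0154, -0.3231).
  (x - mu)^T · [Sigma^{-1} · (x - mu)] = (3)·(0.7538) + (0)·(-0.0154) + (-1)·(-0.3231) = 2.5846.

Step 4 — take square root: d = √(2.5846) ≈ 1.6077.

d(x, mu) = √(2.5846) ≈ 1.6077


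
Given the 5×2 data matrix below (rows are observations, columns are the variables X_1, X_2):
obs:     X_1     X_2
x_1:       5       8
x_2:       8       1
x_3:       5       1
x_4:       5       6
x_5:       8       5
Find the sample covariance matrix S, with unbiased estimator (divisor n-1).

Step 1 — column means:
  mean(X_1) = (5 + 8 + 5 + 5 + 8) / 5 = 31/5 = 6.2
  mean(X_2) = (8 + 1 + 1 + 6 + 5) / 5 = 21/5 = 4.2

Step 2 — sample covariance S[i,j] = (1/(n-1)) · Σ_k (x_{k,i} - mean_i) · (x_{k,j} - mean_j), with n-1 = 4.
  S[X_1,X_1] = ((-1.2)·(-1.2) + (1.8)·(1.8) + (-1.2)·(-1.2) + (-1.2)·(-1.2) + (1.8)·(1.8)) / 4 = 10.8/4 = 2.7
  S[X_1,X_2] = ((-1.2)·(3.8) + (1.8)·(-3.2) + (-1.2)·(-3.2) + (-1.2)·(1.8) + (1.8)·(0.8)) / 4 = -7.2/4 = -1.8
  S[X_2,X_2] = ((3.8)·(3.8) + (-3.2)·(-3.2) + (-3.2)·(-3.2) + (1.8)·(1.8) + (0.8)·(0.8)) / 4 = 38.8/4 = 9.7

S is symmetric (S[j,i] = S[i,j]). Assembling:

S = [[2.7, -1.8],
 [-1.8, 9.7]]


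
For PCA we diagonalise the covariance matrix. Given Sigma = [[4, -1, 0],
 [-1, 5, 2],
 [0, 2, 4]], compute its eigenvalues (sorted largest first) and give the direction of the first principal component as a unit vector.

Step 1 — characteristic polynomial p(λ) = det(λI - Sigma) = λ³ - tr·λ² + c_1·λ - det, where tr = trace, c_1 = sum of the principal 2×2 minors, det = det(Sigma):
  tr = 4 + 5 + 4 = 13,
  c_1 = (4·5 - (-1)²) + (4·4 - (0)²) + (5·4 - (2)²) = 19 + 16 + 16 = 51,
  det = 4·(5·4 - (2)²) - (-1)·((-1)·4 - (2)·(0)) + (0)·((-1)·(2) - 5·(0)) = 4·(16) - (-1)·(-4) + (0)·(-2) = 60.
  So p(λ) = λ³ - 13λ² + 51λ - 60.
Step 2 — look for an integer root (rational root theorem: any rational root is an integer divisor of 60). Testing λ = 4:
  p(4) = 64 - 208 + 204 - 60 = 0  ✓
  Dividing out (λ - 4): p(λ) = (λ - 4)(λ² - 9λ + 15).
Step 3 — remaining eigenvalues from the quadratic λ² - 9λ + 15 = 0:
  Δ = 9² - 4·15 = 81 - 60 = 21,  λ = (9 ± √21)/2 = (9 ± 4.5826)/2 ≈ 6.7913 or 2.2087.
  Sorted: λ_1 = 6.7913,  λ_2 = 4,  λ_3 = 2.2087  (check: sum = 13 = tr ✓).

Step 4 — unit eigenvector for λ_1 ≈ 6.7913: v spans the null space of (Sigma - λ_1 I), whose rows are
  r_1 = (-2.7913, -1, 0),  r_2 = (-1, -1.7913, 2),  r_3 = (0, 2, -2.7913).
  v is orthogonal to every row, so take v ∝ r_1 × r_2 = ((-1)·(2) - (0)·(-1.7913), (0)·(-1) - (-2.7913)·(2), (-2.7913)·(-1.7913) - (-1)·(-1)) ≈ (-2, 5.5826, 4).
  Rescale (multiply by -1 so the first nonzero entry is positive): u = (2, -5.5826, -4).
  ||u|| = √((2)² + (-5.5826)² + (-4)²) = √(51.1652) ≈ 7.153,  v_1 = u/||u|| ≈ (0.2796, -0.7805, -0.5592) (||v_1|| = 1).

λ_1 = 6.7913,  λ_2 = 4,  λ_3 = 2.2087;  v_1 ≈ (0.2796, -0.7805, -0.5592)
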